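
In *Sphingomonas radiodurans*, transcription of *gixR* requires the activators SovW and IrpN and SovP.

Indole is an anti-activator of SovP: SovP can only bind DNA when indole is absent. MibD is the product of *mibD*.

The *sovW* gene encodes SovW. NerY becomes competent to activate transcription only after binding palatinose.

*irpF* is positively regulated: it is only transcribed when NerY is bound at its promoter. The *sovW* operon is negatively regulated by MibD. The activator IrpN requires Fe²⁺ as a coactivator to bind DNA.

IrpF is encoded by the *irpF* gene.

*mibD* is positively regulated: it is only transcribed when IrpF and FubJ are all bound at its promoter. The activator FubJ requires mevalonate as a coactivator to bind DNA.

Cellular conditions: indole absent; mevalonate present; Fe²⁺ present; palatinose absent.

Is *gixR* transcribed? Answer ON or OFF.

ON

Palatinose is absent, so NerY is inactive.
Required activator NerY is absent, so *irpF* is not transcribed.
So IrpF is not produced.
Mevalonate is present, so FubJ is active.
Required activator IrpF is absent, so *mibD* is not transcribed.
So MibD is not produced.
With no repressor bound, *sovW* is transcribed.
So SovW is produced and active.
Fe²⁺ is present, so IrpN is active.
Indole is absent, so SovP is active.
No repressor is bound and SovW and IrpN and SovP are active, so *gixR* is transcribed.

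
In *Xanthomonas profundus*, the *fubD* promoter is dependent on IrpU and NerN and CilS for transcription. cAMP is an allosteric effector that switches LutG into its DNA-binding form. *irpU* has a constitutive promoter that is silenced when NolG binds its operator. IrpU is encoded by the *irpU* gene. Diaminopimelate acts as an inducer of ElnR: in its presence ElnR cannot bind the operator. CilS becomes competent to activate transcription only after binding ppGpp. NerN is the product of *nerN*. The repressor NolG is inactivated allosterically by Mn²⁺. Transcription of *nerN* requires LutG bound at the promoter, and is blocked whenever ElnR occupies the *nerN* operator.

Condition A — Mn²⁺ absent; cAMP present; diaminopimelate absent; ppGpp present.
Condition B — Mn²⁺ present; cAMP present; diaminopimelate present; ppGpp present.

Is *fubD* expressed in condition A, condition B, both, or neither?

B only

Condition A:
Mn²⁺ is absent, so NolG is active.
With repressor NolG bound, *irpU* is not transcribed.
So IrpU is not produced.
cAMP is present, so LutG is active.
Diaminopimelate is absent, so ElnR is active.
With repressor ElnR bound, *nerN* is not transcribed.
So NerN is not produced.
ppGpp is present, so CilS is active.
Required activator IrpU is absent, so *fubD* is not transcribed.
→ *fubD* is OFF in A.
Condition B:
Mn²⁺ is present, so NolG is inactive.
With no repressor bound, *irpU* is transcribed.
So IrpU is produced and active.
cAMP is present, so LutG is active.
Diaminopimelate is present, so ElnR is inactive.
No repressor is bound and LutG is active, so *nerN* is transcribed.
So NerN is produced and active.
ppGpp is present, so CilS is active.
No repressor is bound and IrpU and NerN and CilS are active, so *fubD* is transcribed.
→ *fubD* is ON in B.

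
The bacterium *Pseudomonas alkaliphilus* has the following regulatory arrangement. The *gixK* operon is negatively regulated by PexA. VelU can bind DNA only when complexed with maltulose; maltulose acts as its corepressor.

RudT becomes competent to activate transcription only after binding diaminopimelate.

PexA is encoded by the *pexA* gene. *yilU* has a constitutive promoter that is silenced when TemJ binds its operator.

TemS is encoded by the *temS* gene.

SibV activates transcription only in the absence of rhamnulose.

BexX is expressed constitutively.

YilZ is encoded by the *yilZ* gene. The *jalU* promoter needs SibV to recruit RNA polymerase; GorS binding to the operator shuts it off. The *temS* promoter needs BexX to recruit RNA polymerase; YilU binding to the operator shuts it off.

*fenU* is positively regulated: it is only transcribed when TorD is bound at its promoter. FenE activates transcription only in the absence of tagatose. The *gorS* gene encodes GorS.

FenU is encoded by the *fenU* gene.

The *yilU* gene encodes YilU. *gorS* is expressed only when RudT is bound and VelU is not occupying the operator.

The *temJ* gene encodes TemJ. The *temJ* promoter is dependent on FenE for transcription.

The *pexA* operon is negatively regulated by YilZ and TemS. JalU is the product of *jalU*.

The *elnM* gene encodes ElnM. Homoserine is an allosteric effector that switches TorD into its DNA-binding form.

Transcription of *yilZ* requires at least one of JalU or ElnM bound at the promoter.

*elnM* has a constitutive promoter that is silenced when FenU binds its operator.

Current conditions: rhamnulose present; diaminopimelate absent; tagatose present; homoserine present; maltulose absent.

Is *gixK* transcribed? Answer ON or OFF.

Diaminopimelate is absent, so RudT is inactive.
Maltulose is absent, so VelU is inactive.
Required activator RudT is absent, so *gorS* is not transcribed.
So GorS is not produced.
Rhamnulose is present, so SibV is inactive.
Required activator SibV is absent, so *jalU* is not transcribed.
So JalU is not produced.
Homoserine is present, so TorD is active.
No repressor is bound and TorD is active, so *fenU* is transcribed.
So FenU is produced and active.
With repressor FenU bound, *elnM* is not transcribed.
So ElnM is not produced.
No activator is available at the *yilZ* promoter, so *yilZ* is not transcribed.
So YilZ is not produced.
Tagatose is present, so FenE is inactive.
Required activator FenE is absent, so *temJ* is not transcribed.
So TemJ is not produced.
With no repressor bound, *yilU* is transcribed.
So YilU is produced and active.
BexX is produced constitutively and is active.
With repressor YilU bound, *temS* is not transcribed.
So TemS is not produced.
With no repressor bound, *pexA* is transcribed.
So PexA is produced and active.
With repressor PexA bound, *gixK* is not transcribed.

OFF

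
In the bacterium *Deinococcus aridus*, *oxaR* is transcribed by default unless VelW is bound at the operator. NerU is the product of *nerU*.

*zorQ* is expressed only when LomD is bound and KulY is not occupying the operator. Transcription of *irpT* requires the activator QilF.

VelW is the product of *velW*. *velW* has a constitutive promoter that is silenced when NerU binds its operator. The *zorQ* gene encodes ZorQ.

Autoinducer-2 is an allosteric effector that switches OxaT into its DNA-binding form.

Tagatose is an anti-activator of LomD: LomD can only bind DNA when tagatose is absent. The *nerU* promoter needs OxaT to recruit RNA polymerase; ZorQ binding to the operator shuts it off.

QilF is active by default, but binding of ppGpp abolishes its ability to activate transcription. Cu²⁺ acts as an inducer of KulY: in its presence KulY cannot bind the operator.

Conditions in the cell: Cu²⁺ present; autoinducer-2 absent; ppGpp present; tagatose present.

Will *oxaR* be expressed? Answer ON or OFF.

Cu²⁺ is present, so KulY is inactive.
Tagatose is present, so LomD is inactive.
Required activator LomD is absent, so *zorQ* is not transcribed.
So ZorQ is not produced.
Autoinducer-2 is absent, so OxaT is inactive.
Required activator OxaT is absent, so *nerU* is not transcribed.
So NerU is not produced.
With no repressor bound, *velW* is transcribed.
So VelW is produced and active.
With repressor VelW bound, *oxaR* is not transcribed.

OFF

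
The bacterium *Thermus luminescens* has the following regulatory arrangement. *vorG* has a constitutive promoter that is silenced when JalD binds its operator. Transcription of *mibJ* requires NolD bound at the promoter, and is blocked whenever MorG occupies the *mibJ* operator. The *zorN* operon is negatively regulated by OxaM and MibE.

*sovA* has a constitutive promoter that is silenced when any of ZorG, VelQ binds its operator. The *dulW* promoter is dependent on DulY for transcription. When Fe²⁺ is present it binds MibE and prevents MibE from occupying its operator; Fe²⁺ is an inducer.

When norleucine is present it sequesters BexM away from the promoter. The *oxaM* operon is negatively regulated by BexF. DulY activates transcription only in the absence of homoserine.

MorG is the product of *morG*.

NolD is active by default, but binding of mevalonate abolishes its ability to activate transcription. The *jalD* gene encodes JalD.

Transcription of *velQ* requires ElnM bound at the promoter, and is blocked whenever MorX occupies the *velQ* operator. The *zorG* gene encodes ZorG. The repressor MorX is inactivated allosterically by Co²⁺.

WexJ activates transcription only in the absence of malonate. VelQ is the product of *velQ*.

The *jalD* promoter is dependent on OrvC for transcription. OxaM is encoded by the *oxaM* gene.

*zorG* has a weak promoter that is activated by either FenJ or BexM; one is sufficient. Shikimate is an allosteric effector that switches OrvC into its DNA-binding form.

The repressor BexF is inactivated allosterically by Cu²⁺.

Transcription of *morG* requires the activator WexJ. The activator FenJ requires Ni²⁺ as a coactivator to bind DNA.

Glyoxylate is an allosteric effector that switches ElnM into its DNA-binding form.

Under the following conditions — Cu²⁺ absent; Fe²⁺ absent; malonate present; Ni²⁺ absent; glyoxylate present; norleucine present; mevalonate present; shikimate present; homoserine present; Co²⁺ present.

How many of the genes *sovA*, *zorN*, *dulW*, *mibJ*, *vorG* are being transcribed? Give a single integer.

0

Ni²⁺ is absent, so FenJ is inactive.
Norleucine is present, so BexM is inactive.
No activator is available at the *zorG* promoter, so *zorG* is not transcribed.
So ZorG is not produced.
Glyoxylate is present, so ElnM is active.
Co²⁺ is present, so MorX is inactive.
No repressor is bound and ElnM is active, so *velQ* is transcribed.
So VelQ is produced and active.
With repressor VelQ bound, *sovA* is not transcribed.
→ *sovA* is OFF.
Cu²⁺ is absent, so BexF is active.
With repressor BexF bound, *oxaM* is not transcribed.
So OxaM is not produced.
Fe²⁺ is absent, so MibE is active.
With repressor MibE bound, *zorN* is not transcribed.
→ *zorN* is OFF.
Homoserine is present, so DulY is inactive.
Required activator DulY is absent, so *dulW* is not transcribed.
→ *dulW* is OFF.
Malonate is present, so WexJ is inactive.
Required activator WexJ is absent, so *morG* is not transcribed.
So MorG is not produced.
Mevalonate is present, so NolD is inactive.
Required activator NolD is absent, so *mibJ* is not transcribed.
→ *mibJ* is OFF.
Shikimate is present, so OrvC is active.
No repressor is bound and OrvC is active, so *jalD* is transcribed.
So JalD is produced and active.
With repressor JalD bound, *vorG* is not transcribed.
→ *vorG* is OFF.
0 of the 5 genes are transcribed.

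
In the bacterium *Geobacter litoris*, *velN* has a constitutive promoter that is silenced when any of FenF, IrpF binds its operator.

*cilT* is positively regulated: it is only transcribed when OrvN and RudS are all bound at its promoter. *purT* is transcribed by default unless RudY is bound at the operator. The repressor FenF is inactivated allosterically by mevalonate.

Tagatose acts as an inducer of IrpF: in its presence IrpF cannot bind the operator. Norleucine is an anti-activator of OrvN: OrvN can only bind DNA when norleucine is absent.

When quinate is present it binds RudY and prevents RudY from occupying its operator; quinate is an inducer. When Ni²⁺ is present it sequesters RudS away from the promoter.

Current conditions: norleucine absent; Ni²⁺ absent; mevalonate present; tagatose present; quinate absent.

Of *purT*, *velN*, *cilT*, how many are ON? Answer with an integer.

Quinate is absent, so RudY is active.
With repressor RudY bound, *purT* is not transcribed.
→ *purT* is OFF.
Mevalonate is present, so FenF is inactive.
Tagatose is present, so IrpF is inactive.
With no repressor bound, *velN* is transcribed.
→ *velN* is ON.
Norleucine is absent, so OrvN is active.
Ni²⁺ is absent, so RudS is active.
No repressor is bound and OrvN and RudS are active, so *cilT* is transcribed.
→ *cilT* is ON.
2 of the 3 genes are transcribed.

2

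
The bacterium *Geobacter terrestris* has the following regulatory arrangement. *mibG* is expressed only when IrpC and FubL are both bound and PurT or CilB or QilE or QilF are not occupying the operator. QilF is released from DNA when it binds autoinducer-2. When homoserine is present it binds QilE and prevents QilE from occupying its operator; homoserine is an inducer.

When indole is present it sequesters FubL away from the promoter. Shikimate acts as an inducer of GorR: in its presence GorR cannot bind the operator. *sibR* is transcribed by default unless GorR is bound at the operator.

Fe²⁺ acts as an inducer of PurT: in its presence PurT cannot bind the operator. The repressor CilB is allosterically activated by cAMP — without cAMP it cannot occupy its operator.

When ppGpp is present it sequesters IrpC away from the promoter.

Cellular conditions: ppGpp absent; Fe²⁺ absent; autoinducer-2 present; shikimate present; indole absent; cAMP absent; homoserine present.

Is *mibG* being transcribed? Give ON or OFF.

Fe²⁺ is absent, so PurT is active.
cAMP is absent, so CilB is inactive.
Homoserine is present, so QilE is inactive.
ppGpp is absent, so IrpC is active.
Indole is absent, so FubL is active.
Autoinducer-2 is present, so QilF is inactive.
With repressor PurT bound, *mibG* is not transcribed.

OFF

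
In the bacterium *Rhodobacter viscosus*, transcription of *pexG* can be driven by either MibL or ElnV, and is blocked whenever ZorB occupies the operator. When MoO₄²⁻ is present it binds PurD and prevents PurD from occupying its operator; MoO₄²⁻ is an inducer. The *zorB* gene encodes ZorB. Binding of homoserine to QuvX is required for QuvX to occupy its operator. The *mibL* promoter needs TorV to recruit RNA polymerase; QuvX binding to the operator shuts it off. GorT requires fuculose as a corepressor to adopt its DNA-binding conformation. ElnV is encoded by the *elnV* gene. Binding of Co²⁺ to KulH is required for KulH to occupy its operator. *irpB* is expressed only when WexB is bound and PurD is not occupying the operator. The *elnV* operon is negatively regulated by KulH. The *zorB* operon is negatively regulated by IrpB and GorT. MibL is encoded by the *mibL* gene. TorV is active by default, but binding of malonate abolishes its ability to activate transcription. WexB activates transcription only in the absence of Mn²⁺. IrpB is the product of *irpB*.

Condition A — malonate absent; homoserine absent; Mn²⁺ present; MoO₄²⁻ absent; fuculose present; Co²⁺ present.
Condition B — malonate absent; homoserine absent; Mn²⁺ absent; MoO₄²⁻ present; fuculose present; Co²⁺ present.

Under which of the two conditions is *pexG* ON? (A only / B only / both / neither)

Condition A:
Malonate is absent, so TorV is active.
Homoserine is absent, so QuvX is inactive.
No repressor is bound and TorV is active, so *mibL* is transcribed.
So MibL is produced and active.
Mn²⁺ is present, so WexB is inactive.
MoO₄²⁻ is absent, so PurD is active.
With repressor PurD bound, *irpB* is not transcribed.
So IrpB is not produced.
Fuculose is present, so GorT is active.
With repressor GorT bound, *zorB* is not transcribed.
So ZorB is not produced.
Co²⁺ is present, so KulH is active.
With repressor KulH bound, *elnV* is not transcribed.
So ElnV is not produced.
Activator MibL is present, so *pexG* is transcribed.
→ *pexG* is ON in A.
Condition B:
Malonate is absent, so TorV is active.
Homoserine is absent, so QuvX is inactive.
No repressor is bound and TorV is active, so *mibL* is transcribed.
So MibL is produced and active.
Mn²⁺ is absent, so WexB is active.
MoO₄²⁻ is present, so PurD is inactive.
No repressor is bound and WexB is active, so *irpB* is transcribed.
So IrpB is produced and active.
Fuculose is present, so GorT is active.
With repressor IrpB bound, *zorB* is not transcribed.
So ZorB is not produced.
Co²⁺ is present, so KulH is active.
With repressor KulH bound, *elnV* is not transcribed.
So ElnV is not produced.
Activator MibL is present, so *pexG* is transcribed.
→ *pexG* is ON in B.

both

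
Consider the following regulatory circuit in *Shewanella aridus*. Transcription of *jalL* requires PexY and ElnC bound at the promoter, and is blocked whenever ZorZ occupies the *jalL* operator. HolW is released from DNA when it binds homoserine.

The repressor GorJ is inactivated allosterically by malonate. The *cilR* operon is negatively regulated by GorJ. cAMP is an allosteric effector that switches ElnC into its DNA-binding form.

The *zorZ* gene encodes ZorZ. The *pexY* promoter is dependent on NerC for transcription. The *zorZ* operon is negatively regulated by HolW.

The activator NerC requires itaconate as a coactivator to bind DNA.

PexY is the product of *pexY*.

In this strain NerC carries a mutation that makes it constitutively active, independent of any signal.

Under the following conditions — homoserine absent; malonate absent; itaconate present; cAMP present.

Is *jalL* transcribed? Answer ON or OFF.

NerC is constitutively active in this strain.
No repressor is bound and NerC is active, so *pexY* is transcribed.
So PexY is produced and active.
Homoserine is absent, so HolW is active.
With repressor HolW bound, *zorZ* is not transcribed.
So ZorZ is not produced.
cAMP is present, so ElnC is active.
No repressor is bound and PexY and ElnC are active, so *jalL* is transcribed.

ON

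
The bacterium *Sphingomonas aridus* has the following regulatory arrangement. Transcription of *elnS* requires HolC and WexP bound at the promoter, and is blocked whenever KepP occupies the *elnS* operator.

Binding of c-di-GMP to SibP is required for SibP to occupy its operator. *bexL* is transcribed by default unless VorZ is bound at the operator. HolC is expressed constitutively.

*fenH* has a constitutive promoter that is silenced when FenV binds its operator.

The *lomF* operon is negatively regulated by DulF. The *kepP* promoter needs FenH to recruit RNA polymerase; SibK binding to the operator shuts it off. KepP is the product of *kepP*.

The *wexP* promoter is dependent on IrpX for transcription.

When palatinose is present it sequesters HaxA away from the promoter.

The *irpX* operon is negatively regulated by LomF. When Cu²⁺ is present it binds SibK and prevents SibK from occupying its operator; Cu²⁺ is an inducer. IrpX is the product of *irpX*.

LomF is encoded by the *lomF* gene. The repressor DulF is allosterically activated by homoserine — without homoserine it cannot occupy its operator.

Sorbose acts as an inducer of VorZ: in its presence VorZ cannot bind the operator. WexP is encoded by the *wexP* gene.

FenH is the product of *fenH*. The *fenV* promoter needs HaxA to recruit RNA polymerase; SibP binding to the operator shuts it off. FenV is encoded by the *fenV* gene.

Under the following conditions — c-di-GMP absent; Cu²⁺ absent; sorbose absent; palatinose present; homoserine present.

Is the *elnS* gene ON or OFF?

HolC is produced constitutively and is active.
Cu²⁺ is absent, so SibK is active.
c-di-GMP is absent, so SibP is inactive.
Palatinose is present, so HaxA is inactive.
Required activator HaxA is absent, so *fenV* is not transcribed.
So FenV is not produced.
With no repressor bound, *fenH* is transcribed.
So FenH is produced and active.
With repressor SibK bound, *kepP* is not transcribed.
So KepP is not produced.
Homoserine is present, so DulF is active.
With repressor DulF bound, *lomF* is not transcribed.
So LomF is not produced.
With no repressor bound, *irpX* is transcribed.
So IrpX is produced and active.
No repressor is bound and IrpX is active, so *wexP* is transcribed.
So WexP is produced and active.
No repressor is bound and HolC and WexP are active, so *elnS* is transcribed.

ON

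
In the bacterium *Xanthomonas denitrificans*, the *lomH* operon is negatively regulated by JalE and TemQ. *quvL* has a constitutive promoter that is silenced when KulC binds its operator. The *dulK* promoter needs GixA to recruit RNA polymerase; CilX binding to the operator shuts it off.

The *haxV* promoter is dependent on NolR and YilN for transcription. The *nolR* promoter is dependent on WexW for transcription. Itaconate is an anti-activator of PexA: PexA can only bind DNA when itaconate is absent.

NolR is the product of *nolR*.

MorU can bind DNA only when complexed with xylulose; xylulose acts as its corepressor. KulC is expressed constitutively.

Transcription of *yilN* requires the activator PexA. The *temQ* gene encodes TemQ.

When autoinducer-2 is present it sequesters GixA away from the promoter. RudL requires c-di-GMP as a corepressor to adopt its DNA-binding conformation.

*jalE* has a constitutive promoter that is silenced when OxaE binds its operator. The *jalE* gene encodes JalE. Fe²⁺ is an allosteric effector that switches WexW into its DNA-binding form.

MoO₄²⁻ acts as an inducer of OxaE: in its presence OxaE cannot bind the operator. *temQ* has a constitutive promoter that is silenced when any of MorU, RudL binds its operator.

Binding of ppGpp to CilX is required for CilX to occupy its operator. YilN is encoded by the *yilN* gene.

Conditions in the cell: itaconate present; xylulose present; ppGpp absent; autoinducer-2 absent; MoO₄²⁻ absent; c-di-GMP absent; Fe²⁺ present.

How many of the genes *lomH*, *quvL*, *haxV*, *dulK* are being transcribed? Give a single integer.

MoO₄²⁻ is absent, so OxaE is active.
With repressor OxaE bound, *jalE* is not transcribed.
So JalE is not produced.
Xylulose is present, so MorU is active.
c-di-GMP is absent, so RudL is inactive.
With repressor MorU bound, *temQ* is not transcribed.
So TemQ is not produced.
With no repressor bound, *lomH* is transcribed.
→ *lomH* is ON.
KulC is produced constitutively and is active.
With repressor KulC bound, *quvL* is not transcribed.
→ *quvL* is OFF.
Fe²⁺ is present, so WexW is active.
No repressor is bound and WexW is active, so *nolR* is transcribed.
So NolR is produced and active.
Itaconate is present, so PexA is inactive.
Required activator PexA is absent, so *yilN* is not transcribed.
So YilN is not produced.
Required activator YilN is absent, so *haxV* is not transcribed.
→ *haxV* is OFF.
ppGpp is absent, so CilX is inactive.
Autoinducer-2 is absent, so GixA is active.
No repressor is bound and GixA is active, so *dulK* is transcribed.
→ *dulK* is ON.
2 of the 4 genes are transcribed.

2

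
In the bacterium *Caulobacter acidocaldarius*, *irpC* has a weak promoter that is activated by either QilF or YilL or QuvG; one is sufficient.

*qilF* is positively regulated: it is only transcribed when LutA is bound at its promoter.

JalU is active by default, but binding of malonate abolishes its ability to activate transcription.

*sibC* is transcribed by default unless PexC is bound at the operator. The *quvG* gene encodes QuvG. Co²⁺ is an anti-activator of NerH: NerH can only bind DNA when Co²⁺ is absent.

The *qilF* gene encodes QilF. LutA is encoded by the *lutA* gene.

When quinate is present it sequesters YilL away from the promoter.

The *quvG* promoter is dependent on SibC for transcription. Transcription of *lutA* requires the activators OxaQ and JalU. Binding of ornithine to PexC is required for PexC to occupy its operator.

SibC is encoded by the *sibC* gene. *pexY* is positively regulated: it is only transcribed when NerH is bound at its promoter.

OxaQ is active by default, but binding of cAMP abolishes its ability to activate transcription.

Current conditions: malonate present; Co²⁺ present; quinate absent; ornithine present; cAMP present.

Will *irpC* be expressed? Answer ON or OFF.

ON

cAMP is present, so OxaQ is inactive.
Malonate is present, so JalU is inactive.
Required activator OxaQ is absent, so *lutA* is not transcribed.
So LutA is not produced.
Required activator LutA is absent, so *qilF* is not transcribed.
So QilF is not produced.
Quinate is absent, so YilL is active.
Ornithine is present, so PexC is active.
With repressor PexC bound, *sibC* is not transcribed.
So SibC is not produced.
Required activator SibC is absent, so *quvG* is not transcribed.
So QuvG is not produced.
Activator YilL is present, so *irpC* is transcribed.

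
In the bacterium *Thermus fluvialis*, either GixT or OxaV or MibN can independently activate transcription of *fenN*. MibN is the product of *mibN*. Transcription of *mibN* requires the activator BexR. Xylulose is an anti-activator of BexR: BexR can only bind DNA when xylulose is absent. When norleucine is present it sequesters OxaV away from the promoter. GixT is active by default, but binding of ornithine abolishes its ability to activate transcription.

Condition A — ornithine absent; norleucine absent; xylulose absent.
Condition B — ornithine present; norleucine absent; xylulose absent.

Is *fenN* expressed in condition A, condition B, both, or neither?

Condition A:
Ornithine is absent, so GixT is active.
Norleucine is absent, so OxaV is active.
Xylulose is absent, so BexR is active.
No repressor is bound and BexR is active, so *mibN* is transcribed.
So MibN is produced and active.
Activator GixT is present, so *fenN* is transcribed.
→ *fenN* is ON in A.
Condition B:
Ornithine is present, so GixT is inactive.
Norleucine is absent, so OxaV is active.
Xylulose is absent, so BexR is active.
No repressor is bound and BexR is active, so *mibN* is transcribed.
So MibN is produced and active.
Activator OxaV is present, so *fenN* is transcribed.
→ *fenN* is ON in B.

both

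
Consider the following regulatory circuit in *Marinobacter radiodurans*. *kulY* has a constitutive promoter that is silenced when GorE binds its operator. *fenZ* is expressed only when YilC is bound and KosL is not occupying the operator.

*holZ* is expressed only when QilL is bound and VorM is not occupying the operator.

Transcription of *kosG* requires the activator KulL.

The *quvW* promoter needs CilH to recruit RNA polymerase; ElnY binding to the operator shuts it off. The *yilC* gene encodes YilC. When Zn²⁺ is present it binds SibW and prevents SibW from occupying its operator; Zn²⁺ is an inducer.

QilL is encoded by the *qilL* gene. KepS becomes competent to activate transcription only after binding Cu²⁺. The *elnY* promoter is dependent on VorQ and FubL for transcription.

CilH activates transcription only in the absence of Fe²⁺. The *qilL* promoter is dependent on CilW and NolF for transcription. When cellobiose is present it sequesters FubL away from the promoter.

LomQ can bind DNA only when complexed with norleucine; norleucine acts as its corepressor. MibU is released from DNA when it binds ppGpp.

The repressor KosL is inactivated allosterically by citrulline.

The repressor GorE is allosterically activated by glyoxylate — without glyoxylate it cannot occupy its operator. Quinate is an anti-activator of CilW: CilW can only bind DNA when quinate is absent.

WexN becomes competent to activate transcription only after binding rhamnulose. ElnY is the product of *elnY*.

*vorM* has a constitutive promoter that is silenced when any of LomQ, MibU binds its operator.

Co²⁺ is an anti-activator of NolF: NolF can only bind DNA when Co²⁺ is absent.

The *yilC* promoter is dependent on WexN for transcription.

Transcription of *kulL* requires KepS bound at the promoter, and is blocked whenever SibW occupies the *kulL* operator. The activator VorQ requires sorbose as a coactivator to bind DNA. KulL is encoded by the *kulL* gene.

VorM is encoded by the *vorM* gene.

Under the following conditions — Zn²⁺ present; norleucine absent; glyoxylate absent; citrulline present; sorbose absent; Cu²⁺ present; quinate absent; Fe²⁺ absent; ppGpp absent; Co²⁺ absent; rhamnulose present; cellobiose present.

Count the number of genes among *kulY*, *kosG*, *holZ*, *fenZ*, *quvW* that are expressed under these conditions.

Glyoxylate is absent, so GorE is inactive.
With no repressor bound, *kulY* is transcribed.
→ *kulY* is ON.
Cu²⁺ is present, so KepS is active.
Zn²⁺ is present, so SibW is inactive.
No repressor is bound and KepS is active, so *kulL* is transcribed.
So KulL is produced and active.
No repressor is bound and KulL is active, so *kosG* is transcribed.
→ *kosG* is ON.
Quinate is absent, so CilW is active.
Co²⁺ is absent, so NolF is active.
No repressor is bound and CilW and NolF are active, so *qilL* is transcribed.
So QilL is produced and active.
Norleucine is absent, so LomQ is inactive.
ppGpp is absent, so MibU is active.
With repressor MibU bound, *vorM* is not transcribed.
So VorM is not produced.
No repressor is bound and QilL is active, so *holZ* is transcribed.
→ *holZ* is ON.
Rhamnulose is present, so WexN is active.
No repressor is bound and WexN is active, so *yilC* is transcribed.
So YilC is produced and active.
Citrulline is present, so KosL is inactive.
No repressor is bound and YilC is active, so *fenZ* is transcribed.
→ *fenZ* is ON.
Sorbose is absent, so VorQ is inactive.
Cellobiose is present, so FubL is inactive.
Required activator VorQ is absent, so *elnY* is not transcribed.
So ElnY is not produced.
Fe²⁺ is absent, so CilH is active.
No repressor is bound and CilH is active, so *quvW* is transcribed.
→ *quvW* is ON.
5 of the 5 genes are transcribed.

5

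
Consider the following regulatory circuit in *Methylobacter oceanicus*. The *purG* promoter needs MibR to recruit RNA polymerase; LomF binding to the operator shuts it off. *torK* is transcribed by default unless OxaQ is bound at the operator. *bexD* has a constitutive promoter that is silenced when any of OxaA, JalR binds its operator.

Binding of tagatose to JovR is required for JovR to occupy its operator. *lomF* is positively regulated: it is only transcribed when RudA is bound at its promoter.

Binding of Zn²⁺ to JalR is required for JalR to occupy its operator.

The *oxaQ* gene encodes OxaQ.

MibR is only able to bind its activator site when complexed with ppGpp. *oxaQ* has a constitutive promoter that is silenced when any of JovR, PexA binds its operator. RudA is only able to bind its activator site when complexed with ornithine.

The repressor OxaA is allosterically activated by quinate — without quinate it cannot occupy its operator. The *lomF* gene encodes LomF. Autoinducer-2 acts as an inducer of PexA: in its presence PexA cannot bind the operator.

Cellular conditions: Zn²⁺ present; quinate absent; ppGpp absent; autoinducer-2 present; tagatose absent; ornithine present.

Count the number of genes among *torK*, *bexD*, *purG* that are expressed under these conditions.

Tagatose is absent, so JovR is inactive.
Autoinducer-2 is present, so PexA is inactive.
With no repressor bound, *oxaQ* is transcribed.
So OxaQ is produced and active.
With repressor OxaQ bound, *torK* is not transcribed.
→ *torK* is OFF.
Quinate is absent, so OxaA is inactive.
Zn²⁺ is present, so JalR is active.
With repressor JalR bound, *bexD* is not transcribed.
→ *bexD* is OFF.
ppGpp is absent, so MibR is inactive.
Ornithine is present, so RudA is active.
No repressor is bound and RudA is active, so *lomF* is transcribed.
So LomF is produced and active.
With repressor LomF bound, *purG* is not transcribed.
→ *purG* is OFF.
0 of the 3 genes are transcribed.

0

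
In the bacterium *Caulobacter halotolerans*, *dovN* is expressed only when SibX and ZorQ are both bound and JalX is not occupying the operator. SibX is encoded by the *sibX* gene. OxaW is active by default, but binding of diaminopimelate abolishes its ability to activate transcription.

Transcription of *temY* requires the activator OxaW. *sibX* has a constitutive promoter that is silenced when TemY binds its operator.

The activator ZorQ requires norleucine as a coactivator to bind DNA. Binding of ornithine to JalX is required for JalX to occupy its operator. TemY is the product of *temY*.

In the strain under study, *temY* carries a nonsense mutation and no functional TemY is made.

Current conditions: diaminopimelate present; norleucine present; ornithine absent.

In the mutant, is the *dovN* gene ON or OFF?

ON

Ornithine is absent, so JalX is inactive.
TemY is non-functional in this strain, so it has no effect.
With no repressor bound, *sibX* is transcribed.
So SibX is produced and active.
Norleucine is present, so ZorQ is active.
No repressor is bound and SibX and ZorQ are active, so *dovN* is transcribed.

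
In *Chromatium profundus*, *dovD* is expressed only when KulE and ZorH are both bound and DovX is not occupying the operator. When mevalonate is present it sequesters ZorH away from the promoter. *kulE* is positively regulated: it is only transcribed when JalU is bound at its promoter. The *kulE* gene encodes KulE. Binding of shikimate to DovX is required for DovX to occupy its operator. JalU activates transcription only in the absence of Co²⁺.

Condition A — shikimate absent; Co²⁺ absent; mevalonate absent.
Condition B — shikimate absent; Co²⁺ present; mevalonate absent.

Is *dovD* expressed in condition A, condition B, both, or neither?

A only

Condition A:
Shikimate is absent, so DovX is inactive.
Co²⁺ is absent, so JalU is active.
No repressor is bound and JalU is active, so *kulE* is transcribed.
So KulE is produced and active.
Mevalonate is absent, so ZorH is active.
No repressor is bound and KulE and ZorH are active, so *dovD* is transcribed.
→ *dovD* is ON in A.
Condition B:
Shikimate is absent, so DovX is inactive.
Co²⁺ is present, so JalU is inactive.
Required activator JalU is absent, so *kulE* is not transcribed.
So KulE is not produced.
Mevalonate is absent, so ZorH is active.
Required activator KulE is absent, so *dovD* is not transcribed.
→ *dovD* is OFF in B.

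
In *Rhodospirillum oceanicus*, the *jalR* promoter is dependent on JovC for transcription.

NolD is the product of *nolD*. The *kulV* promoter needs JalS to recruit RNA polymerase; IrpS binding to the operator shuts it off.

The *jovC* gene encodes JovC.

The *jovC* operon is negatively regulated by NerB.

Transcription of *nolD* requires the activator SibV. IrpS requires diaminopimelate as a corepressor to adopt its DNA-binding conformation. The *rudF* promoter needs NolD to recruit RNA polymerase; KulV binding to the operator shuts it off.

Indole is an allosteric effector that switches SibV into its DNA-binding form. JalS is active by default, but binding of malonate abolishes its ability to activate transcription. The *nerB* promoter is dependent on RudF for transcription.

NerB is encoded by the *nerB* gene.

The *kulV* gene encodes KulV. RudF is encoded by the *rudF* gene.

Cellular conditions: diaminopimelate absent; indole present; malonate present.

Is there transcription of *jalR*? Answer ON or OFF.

Diaminopimelate is absent, so IrpS is inactive.
Malonate is present, so JalS is inactive.
Required activator JalS is absent, so *kulV* is not transcribed.
So KulV is not produced.
Indole is present, so SibV is active.
No repressor is bound and SibV is active, so *nolD* is transcribed.
So NolD is produced and active.
No repressor is bound and NolD is active, so *rudF* is transcribed.
So RudF is produced and active.
No repressor is bound and RudF is active, so *nerB* is transcribed.
So NerB is produced and active.
With repressor NerB bound, *jovC* is not transcribed.
So JovC is not produced.
Required activator JovC is absent, so *jalR* is not transcribed.

OFF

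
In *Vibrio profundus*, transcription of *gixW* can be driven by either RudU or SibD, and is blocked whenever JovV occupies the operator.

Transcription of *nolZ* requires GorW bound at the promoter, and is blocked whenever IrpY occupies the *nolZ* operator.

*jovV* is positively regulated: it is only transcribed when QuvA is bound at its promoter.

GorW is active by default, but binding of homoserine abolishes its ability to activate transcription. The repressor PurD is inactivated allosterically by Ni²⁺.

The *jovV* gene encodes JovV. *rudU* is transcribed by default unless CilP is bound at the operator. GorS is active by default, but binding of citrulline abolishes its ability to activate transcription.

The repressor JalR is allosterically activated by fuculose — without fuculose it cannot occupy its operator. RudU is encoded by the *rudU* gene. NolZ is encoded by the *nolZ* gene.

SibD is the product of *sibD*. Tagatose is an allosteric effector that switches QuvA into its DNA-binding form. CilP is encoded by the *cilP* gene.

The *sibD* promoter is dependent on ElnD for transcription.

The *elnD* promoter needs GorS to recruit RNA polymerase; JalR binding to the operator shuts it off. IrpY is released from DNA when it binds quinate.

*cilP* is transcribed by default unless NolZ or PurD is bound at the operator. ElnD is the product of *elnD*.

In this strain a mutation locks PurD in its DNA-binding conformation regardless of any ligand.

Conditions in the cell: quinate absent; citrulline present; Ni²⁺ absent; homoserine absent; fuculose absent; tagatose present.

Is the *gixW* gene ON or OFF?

Tagatose is present, so QuvA is active.
No repressor is bound and QuvA is active, so *jovV* is transcribed.
So JovV is produced and active.
Quinate is absent, so IrpY is active.
Homoserine is absent, so GorW is active.
With repressor IrpY bound, *nolZ* is not transcribed.
So NolZ is not produced.
PurD is constitutively active in this strain.
With repressor PurD bound, *cilP* is not transcribed.
So CilP is not produced.
With no repressor bound, *rudU* is transcribed.
So RudU is produced and active.
Fuculose is absent, so JalR is inactive.
Citrulline is present, so GorS is inactive.
Required activator GorS is absent, so *elnD* is not transcribed.
So ElnD is not produced.
Required activator ElnD is absent, so *sibD* is not transcribed.
So SibD is not produced.
With repressor JovV bound, *gixW* is not transcribed.

OFF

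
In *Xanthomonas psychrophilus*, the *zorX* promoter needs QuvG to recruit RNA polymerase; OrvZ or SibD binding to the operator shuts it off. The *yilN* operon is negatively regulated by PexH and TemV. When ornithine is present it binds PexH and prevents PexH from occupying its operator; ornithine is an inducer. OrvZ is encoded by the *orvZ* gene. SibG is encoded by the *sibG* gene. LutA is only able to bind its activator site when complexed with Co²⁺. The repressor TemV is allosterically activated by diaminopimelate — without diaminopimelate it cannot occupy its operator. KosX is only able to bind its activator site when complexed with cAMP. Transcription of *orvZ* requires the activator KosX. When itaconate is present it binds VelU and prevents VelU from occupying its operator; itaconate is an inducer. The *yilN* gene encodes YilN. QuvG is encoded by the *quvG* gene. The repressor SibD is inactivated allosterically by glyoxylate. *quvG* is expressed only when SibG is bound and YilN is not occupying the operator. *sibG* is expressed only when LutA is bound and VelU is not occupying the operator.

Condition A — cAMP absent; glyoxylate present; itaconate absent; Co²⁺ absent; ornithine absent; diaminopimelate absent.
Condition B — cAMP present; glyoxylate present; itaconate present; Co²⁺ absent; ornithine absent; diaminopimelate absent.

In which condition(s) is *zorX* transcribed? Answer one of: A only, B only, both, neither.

Condition A:
cAMP is absent, so KosX is inactive.
Required activator KosX is absent, so *orvZ* is not transcribed.
So OrvZ is not produced.
Glyoxylate is present, so SibD is inactive.
Itaconate is absent, so VelU is active.
Co²⁺ is absent, so LutA is inactive.
With repressor VelU bound, *sibG* is not transcribed.
So SibG is not produced.
Ornithine is absent, so PexH is active.
Diaminopimelate is absent, so TemV is inactive.
With repressor PexH bound, *yilN* is not transcribed.
So YilN is not produced.
Required activator SibG is absent, so *quvG* is not transcribed.
So QuvG is not produced.
Required activator QuvG is absent, so *zorX* is not transcribed.
→ *zorX* is OFF in A.
Condition B:
cAMP is present, so KosX is active.
No repressor is bound and KosX is active, so *orvZ* is transcribed.
So OrvZ is produced and active.
Glyoxylate is present, so SibD is inactive.
Itaconate is present, so VelU is inactive.
Co²⁺ is absent, so LutA is inactive.
Required activator LutA is absent, so *sibG* is not transcribed.
So SibG is not produced.
Ornithine is absent, so PexH is active.
Diaminopimelate is absent, so TemV is inactive.
With repressor PexH bound, *yilN* is not transcribed.
So YilN is not produced.
Required activator SibG is absent, so *quvG* is not transcribed.
So QuvG is not produced.
With repressor OrvZ bound, *zorX* is not transcribed.
→ *zorX* is OFF in B.

neither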